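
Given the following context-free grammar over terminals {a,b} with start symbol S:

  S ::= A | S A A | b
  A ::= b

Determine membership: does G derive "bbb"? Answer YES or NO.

Convert to CNF:
  S -> S X0 | b
  A -> b
  X0 -> A A

Fill CYK table bottom-up:
  T[0,0] 'b' = {A,S}
  T[1,1] 'b' = {A,S}
  T[2,2] 'b' = {A,S}
  T[0,1] 'bb' = {X0}  orig:{}
  T[1,2] 'bb' = {X0}  orig:{}
  T[0,2] 'bbb' = {S}

S ∈ T[0,2] ⇒ YES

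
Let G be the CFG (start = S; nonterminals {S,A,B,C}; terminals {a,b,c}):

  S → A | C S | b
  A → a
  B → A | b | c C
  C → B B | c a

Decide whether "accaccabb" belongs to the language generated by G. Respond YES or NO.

Convert to CNF:
  S -> C S | a | b
  A -> a
  B -> T0 C | a | b
  C -> B B | T0 T1
  T0 -> c
  T1 -> a

CYK table (by increasing span):
  T[0,0] 'a' = {A,B,S,T1}  orig:{A,B,S}
  T[1,1] 'c' = {T0}  orig:{}
  T[2,2] 'c' = {T0}  orig:{}
  T[3,3] 'a' = {A,B,S,T1}  orig:{A,B,S}
  T[4,4] 'c' = {T0}  orig:{}
  T[5,5] 'c' = {T0}  orig:{}
  T[6,6] 'a' = {A,B,S,T1}  orig:{A,B,S}
  T[7,7] 'b' = {B,S}
  T[8,8] 'b' = {B,S}
  T[0,1] 'ac' = ∅
  T[1,2] 'cc' = ∅
  T[2,3] 'ca' = {C}
  T[3,4] 'ac' = ∅
  T[4,5] 'cc' = ∅
  T[5,6] 'ca' = {C}
  T[6,7] 'ab' = {C}
  T[7,8] 'bb' = {C}
  T[0,2] 'acc' = ∅
  T[1,3] 'cca' = {B}
  T[2,4] 'cac' = ∅
  T[3,5] 'acc' = ∅
  T[4,6] 'cca' = {B}
  T[5,7] 'cab' = {B,S}
  T[6,8] 'abb' = {S}
  T[0,3] 'acca' = {C}
  T[1,4] 'ccac' = ∅
  T[2,5] 'cacc' = ∅
  T[3,6] 'acca' = {C}
  T[4,7] 'ccab' = {C}
  T[5,8] 'cabb' = {C}
  T[0,4] 'accac' = ∅
  T[1,5] 'ccacc' = ∅
  T[2,6] 'cacca' = {B}
  T[3,7] 'accab' = {S}
  T[4,8] 'ccabb' = {B,S}
  T[0,5] 'accacc' = ∅
  T[1,6] 'ccacca' = {C}
  T[2,7] 'caccab' = {C}
  T[3,8] 'accabb' = {C}
  T[0,6] 'accacca' = ∅
  T[1,7] 'ccaccab' = {B,S}
  T[2,8] 'caccabb' = {B,S}
  T[0,7] 'accaccab' = {C}
  T[1,8] 'ccaccabb' = {C}
  T[0,8] 'accaccabb' = {S}

S ∈ T[0,8] ⇒ YES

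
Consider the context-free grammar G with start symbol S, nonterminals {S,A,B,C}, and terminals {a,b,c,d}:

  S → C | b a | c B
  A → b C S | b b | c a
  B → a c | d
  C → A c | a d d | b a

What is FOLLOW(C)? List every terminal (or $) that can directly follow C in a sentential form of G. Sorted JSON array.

Compute FIRST by fixpoint:
round 1:
  A via A→b C S: +{b}
  A via A→c a: +{c}
  B via B→a c: +{a}
  B via B→d: +{d}
  C via C→A c: +{b,c}
  C via C→a d d: +{a}
  S via S→C: +{a,b,c}
  FIRST[S]={a,b,c}  FIRST[A]={b,c}  FIRST[B]={a,d}  FIRST[C]={a,b,c}
round 2: (stable)
  FIRST[S]={a,b,c}  FIRST[A]={b,c}  FIRST[B]={a,d}  FIRST[C]={a,b,c}

Compute FOLLOW by fixpoint:
initialize: $ ∈ FOLLOW(S)
iter 1:
  A→b C S: FOLLOW(C) ⊇ FIRST(S) = {a,b,c}; new: +{a,b,c}
  C→A c: FOLLOW(A) ⊇ FIRST(c) = {c}; new: +{c}
  S→C: FOLLOW(C) ⊇ FOLLOW(S) ⊇ {$}; new: +{$}
  S→c B: FOLLOW(B) ⊇ FOLLOW(S) ⊇ {$}; new: +{$}
  S: {$}  A: {c}  B: {$}  C: {$,a,b,c}
iter 2:
  A→b C S: FOLLOW(S) ⊇ FOLLOW(A) ⊇ {c}; new: +{c}
  S→c B: FOLLOW(B) ⊇ FOLLOW(S) ⊇ {$,c}; new: +{c}
  S: {$,c}  A: {c}  B: {$,c}  C: {$,a,b,c}
iter 3: (stable)
  S: {$,c}  A: {c}  B: {$,c}  C: {$,a,b,c}

FOLLOW(C) = ["$", "a", "b", "c"]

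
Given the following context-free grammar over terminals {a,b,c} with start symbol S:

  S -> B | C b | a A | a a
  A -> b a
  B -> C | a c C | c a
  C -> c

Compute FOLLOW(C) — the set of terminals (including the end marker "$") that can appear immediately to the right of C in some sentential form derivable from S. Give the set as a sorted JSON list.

Compute FIRST by fixpoint:
pass 1:
  A via A→b a: +{b}
  B via B→a c C: +{a}
  B via B→c a: +{c}
  C via C→c: +{c}
  S via S→B: +{a,c}
  S: {a,c}  A: {b}  B: {a,c}  C: {c}
pass 2: (stable)
  S: {a,c}  A: {b}  B: {a,c}  C: {c}

FOLLOW iteration:
initialize: $ ∈ FOLLOW(S)
iter 1:
  S→B: FOLLOW(B) ⊇ FOLLOW(S) ⊇ {$}; new: +{$}
  S→C b: FOLLOW(C) ⊇ FIRST(b) = {b}; new: +{b}
  S→a A: FOLLOW(A) ⊇ FOLLOW(S) ⊇ {$}; new: +{$}
  FOLLOW[S]={$}  FOLLOW[A]={$}  FOLLOW[B]={$}  FOLLOW[C]={b}
iter 2:
  B→C: FOLLOW(C) ⊇ FOLLOW(B) ⊇ {$}; new: +{$}
  FOLLOW[S]={$}  FOLLOW[A]={$}  FOLLOW[B]={$}  FOLLOW[C]={$,b}
iter 3: (no change)
  FOLLOW[S]={$}  FOLLOW[A]={$}  FOLLOW[B]={$}  FOLLOW[C]={$,b}

FOLLOW(C) = ["$", "b"]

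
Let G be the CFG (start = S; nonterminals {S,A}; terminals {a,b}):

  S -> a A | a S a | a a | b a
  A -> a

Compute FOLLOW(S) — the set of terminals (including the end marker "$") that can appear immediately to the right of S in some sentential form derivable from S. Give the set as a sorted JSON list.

FIRST sets, iterate to fixpoint:
round 1:
  A via A→a: +{a}
  S via S→a A: +{a}
  S via S→b a: +{b}
  FIRST(S)={a,b}  FIRST(A)={a}
round 2: (stable)
  FIRST(S)={a,b}  FIRST(A)={a}

FOLLOW sets:
initialize: $ ∈ FOLLOW(S)
round 1:
  S→a A: FOLLOW(A) ⊇ FOLLOW(S) ⊇ {$}; new: +{$}
  S→a S a: FOLLOW(S) ⊇ FIRST(a) = {a}; new: +{a}
  FOLLOW[S]={$,a}  FOLLOW[A]={$}
round 2:
  S→a A: FOLLOW(A) ⊇ FOLLOW(S) ⊇ {$,a}; new: +{a}
  FOLLOW[S]={$,a}  FOLLOW[A]={$,a}
round 3: — fixpoint
  FOLLOW[S]={$,a}  FOLLOW[A]={$,a}

FOLLOW(S) = ["$", "a"]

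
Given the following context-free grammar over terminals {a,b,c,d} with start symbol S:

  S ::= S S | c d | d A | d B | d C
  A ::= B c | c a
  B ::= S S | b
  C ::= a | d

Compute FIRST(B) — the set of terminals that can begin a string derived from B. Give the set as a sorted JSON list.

FIRST sets, iterate to fixpoint:
iter 1:
  A via A→c a: +{c}
  B via B→b: +{b}
  C via C→a: +{a}
  C via C→d: +{d}
  S via S→c d: +{c}
  S via S→d A: +{d}
  FIRST(S)={c,d}  FIRST(A)={c}  FIRST(B)={b}  FIRST(C)={a,d}
iter 2:
  A via A→B c: +{b}
  B via B→S S: +{c,d}
  FIRST(S)={c,d}  FIRST(A)={b,c}  FIRST(B)={b,c,d}  FIRST(C)={a,d}
iter 3:
  A via A→B c: +{d}
  FIRST(S)={c,d}  FIRST(A)={b,c,d}  FIRST(B)={b,c,d}  FIRST(C)={a,d}
iter 4: (stable)
  FIRST(S)={c,d}  FIRST(A)={b,c,d}  FIRST(B)={b,c,d}  FIRST(C)={a,d}

FIRST(B) = ["b", "c", "d"]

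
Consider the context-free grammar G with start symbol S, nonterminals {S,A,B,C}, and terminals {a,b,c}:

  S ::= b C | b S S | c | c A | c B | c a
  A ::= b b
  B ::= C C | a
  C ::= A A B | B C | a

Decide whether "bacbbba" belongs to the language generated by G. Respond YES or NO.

CNF form of G:
  S -> T0 C | T0 X4 | T1 A | T1 B | T1 T2 | c
  A -> T0 T0
  B -> C C | a
  C -> A X3 | B C | a
  T0 -> b
  T1 -> c
  T2 -> a
  X3 -> A B
  X4 -> S S

CYK fill:
  [0..0]={T0}  "b"  orig:{}
  [1..1]={B,C,T2}  "a"  orig:{B,C}
  [2..2]={S,T1}  "c"  orig:{S}
  [3..3]={T0}  "b"  orig:{}
  [4..4]={T0}  "b"  orig:{}
  [5..5]={T0}  "b"  orig:{}
  [6..6]={B,C,T2}  "a"  orig:{B,C}
  [0..1]={S}  "ba"
  [1..2]=∅  "ac"
  [2..3]=∅  "cb"
  [3..4]={A}  "bb"
  [4..5]={A}  "bb"
  [5..6]={S}  "ba"
  [0..2]={X4}  "bac"  orig:{}
  [1..3]=∅  "acb"
  [2..4]={S}  "cbb"
  [3..5]=∅  "bbb"
  [4..6]={X3}  "bba"  orig:{}
  [0..3]=∅  "bacb"
  [1..4]=∅  "acbb"
  [2..5]=∅  "cbbb"
  [3..6]=∅  "bbba"
  [0..4]={X4}  "bacbb"  orig:{}
  [1..5]=∅  "acbbb"
  [2..6]={X4}  "cbbba"  orig:{}
  [0..5]=∅  "bacbbb"
  [1..6]=∅  "acbbba"
  [0..6]=∅  "bacbbba"

S ∉ T[0,6] ⇒ NO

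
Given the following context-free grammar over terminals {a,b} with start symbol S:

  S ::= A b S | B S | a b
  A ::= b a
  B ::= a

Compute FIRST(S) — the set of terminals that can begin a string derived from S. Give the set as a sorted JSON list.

FIRST sets, iterate to fixpoint:
[1]
  A via A→b a: +{b}
  B via B→a: +{a}
  S via S→A b S: +{b}
  S via S→B S: +{a}
  FIRST(S)={a,b}  FIRST(A)={b}  FIRST(B)={a}
[2] (stable)
  FIRST(S)={a,b}  FIRST(A)={b}  FIRST(B)={a}

FIRST(S) = ["a", "b"]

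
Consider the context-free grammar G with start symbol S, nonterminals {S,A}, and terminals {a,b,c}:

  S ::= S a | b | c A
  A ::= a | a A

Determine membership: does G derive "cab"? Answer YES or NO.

Convert to CNF:
  S -> S T0 | T1 A | b
  A -> T0 A | a
  T0 -> a
  T1 -> c

CYK fill:
  [0..0]={T1}  "c"  orig:{}
  [1..1]={A,T0}  "a"  orig:{A}
  [2..2]={S}  "b"
  [0..1]={S}  "ca"
  [1..2]=∅  "ab"
  [0..2]=∅  "cab"

S ∉ T[0,2] ⇒ NO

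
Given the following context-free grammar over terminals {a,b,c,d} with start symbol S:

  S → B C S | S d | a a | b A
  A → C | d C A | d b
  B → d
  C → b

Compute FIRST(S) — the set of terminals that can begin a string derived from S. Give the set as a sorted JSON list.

Compute FIRST by fixpoint:
pass 1:
  A via A→d C A: +{d}
  B via B→d: +{d}
  C via C→b: +{b}
  S via S→B C S: +{d}
  S via S→a a: +{a}
  S via S→b A: +{b}
  S: {a,b,d}  A: {d}  B: {d}  C: {b}
pass 2:
  A via A→C: +{b}
  S: {a,b,d}  A: {b,d}  B: {d}  C: {b}
pass 3: (stable)
  S: {a,b,d}  A: {b,d}  B: {d}  C: {b}

FIRST(S) = ["a", "b", "d"]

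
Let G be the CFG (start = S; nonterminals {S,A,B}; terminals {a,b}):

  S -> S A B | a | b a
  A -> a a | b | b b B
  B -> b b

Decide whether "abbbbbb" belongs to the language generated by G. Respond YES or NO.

Convert to CNF:
  S -> S X3 | T1 T0 | a
  A -> T0 T0 | T1 X2 | b
  B -> T1 T1
  T0 -> a
  T1 -> b
  X2 -> T1 B
  X3 -> A B

Fill CYK table bottom-up:
  cell(0,0) a: {S,T0}  orig:{S}
  cell(1,1) b: {A,T1}  orig:{A}
  cell(2,2) b: {A,T1}  orig:{A}
  cell(3,3) b: {A,T1}  orig:{A}
  cell(4,4) b: {A,T1}  orig:{A}
  cell(5,5) b: {A,T1}  orig:{A}
  cell(6,6) b: {A,T1}  orig:{A}
  cell(0,1) ab: ∅
  cell(1,2) bb: {B}
  cell(2,3) bb: {B}
  cell(3,4) bb: {B}
  cell(4,5) bb: {B}
  cell(5,6) bb: {B}
  cell(0,2) abb: ∅
  cell(1,3) bbb: {X2,X3}  orig:{}
  cell(2,4) bbb: {X2,X3}  orig:{}
  cell(3,5) bbb: {X2,X3}  orig:{}
  cell(4,6) bbb: {X2,X3}  orig:{}
  cell(0,3) abbb: {S}
  cell(1,4) bbbb: {A}
  cell(2,5) bbbb: {A}
  cell(3,6) bbbb: {A}
  cell(0,4) abbbb: ∅
  cell(1,5) bbbbb: ∅
  cell(2,6) bbbbb: ∅
  cell(0,5) abbbbb: ∅
  cell(1,6) bbbbbb: {X3}  orig:{}
  cell(0,6) abbbbbb: {S}

S ∈ T[0,6] ⇒ YES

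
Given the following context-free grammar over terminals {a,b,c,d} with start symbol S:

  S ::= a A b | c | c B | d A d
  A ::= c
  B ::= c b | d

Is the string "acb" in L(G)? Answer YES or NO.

Convert to CNF:
  S -> T0 B | T2 X4 | T3 X5 | c
  A -> c
  B -> T0 T1 | d
  T0 -> c
  T1 -> b
  T2 -> a
  T3 -> d
  X4 -> A T1
  X5 -> A T3

Fill CYK table bottom-up:
  cell(0,0) a: {T2}  orig:{}
  cell(1,1) c: {A,S,T0}  orig:{A,S}
  cell(2,2) b: {T1}  orig:{}
  cell(0,1) ac: ∅
  cell(1,2) cb: {B,X4}  orig:{B}
  cell(0,2) acb: {S}

S ∈ T[0,2] ⇒ YES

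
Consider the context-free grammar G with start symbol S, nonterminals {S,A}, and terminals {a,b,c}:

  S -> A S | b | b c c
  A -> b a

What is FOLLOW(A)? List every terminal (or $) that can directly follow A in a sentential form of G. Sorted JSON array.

Compute FIRST by fixpoint:
pass 1:
  A via A→b a: +{b}
  S via S→A S: +{b}
  FIRST(S)={b}  FIRST(A)={b}
pass 2: (stable)
  FIRST(S)={b}  FIRST(A)={b}

FOLLOW sets:
initialize: $ ∈ FOLLOW(S)
round 1:
  S→A S: FOLLOW(A) ⊇ FIRST(S) = {b}; new: +{b}
  FOLLOW(S)={$}  FOLLOW(A)={b}
round 2: — fixpoint
  FOLLOW(S)={$}  FOLLOW(A)={b}

FOLLOW(A) = ["b"]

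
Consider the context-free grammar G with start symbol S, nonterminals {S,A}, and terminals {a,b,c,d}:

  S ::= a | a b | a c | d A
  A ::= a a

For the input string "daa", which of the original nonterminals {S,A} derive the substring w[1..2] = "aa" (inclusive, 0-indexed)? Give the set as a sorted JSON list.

CNF form of G:
  S -> T0 T1 | T0 T2 | T3 A | a
  A -> T0 T0
  T0 -> a
  T1 -> b
  T2 -> c
  T3 -> d

CYK fill — only the sub-triangle for w[1..2]:
  T[1,1] 'a' = {S,T0}  orig:{S}
  T[2,2] 'a' = {S,T0}  orig:{S}
  T[1,2] 'aa' = {A}

Original NTs in T[1,2] deriving "aa": ["A"]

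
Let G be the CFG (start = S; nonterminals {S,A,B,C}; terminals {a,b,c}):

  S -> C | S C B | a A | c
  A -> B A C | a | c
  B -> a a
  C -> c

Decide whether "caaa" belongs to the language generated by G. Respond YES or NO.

CNF form of G:
  S -> S X2 | T0 A | c
  A -> B X1 | a | c
  B -> T0 T0
  C -> c
  T0 -> a
  X1 -> A C
  X2 -> C B

CYK fill:
  T[0,0] 'c' = {A,C,S}
  T[1,1] 'a' = {A,T0}  orig:{A}
  T[2,2] 'a' = {A,T0}  orig:{A}
  T[3,3] 'a' = {A,T0}  orig:{A}
  T[0,1] 'ca' = ∅
  T[1,2] 'aa' = {B,S}
  T[2,3] 'aa' = {B,S}
  T[0,2] 'caa' = {X2}  orig:{}
  T[1,3] 'aaa' = ∅
  T[0,3] 'caaa' = ∅

S ∉ T[0,3] ⇒ NO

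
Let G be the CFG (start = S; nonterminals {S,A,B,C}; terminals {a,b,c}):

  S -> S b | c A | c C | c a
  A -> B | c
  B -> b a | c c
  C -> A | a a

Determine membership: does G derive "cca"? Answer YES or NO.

Convert to CNF:
  S -> S T0 | T2 A | T2 C | T2 T1
  A -> T0 T1 | T2 T2 | c
  B -> T0 T1 | T2 T2
  C -> T0 T1 | T1 T1 | T2 T2 | c
  T0 -> b
  T1 -> a
  T2 -> c

CYK fill:
  T[0,0] 'c' = {A,C,T2}  orig:{A,C}
  T[1,1] 'c' = {A,C,T2}  orig:{A,C}
  T[2,2] 'a' = {T1}  orig:{}
  T[0,1] 'cc' = {A,B,C,S}
  T[1,2] 'ca' = {S}
  T[0,2] 'cca' = ∅

S ∉ T[0,2] ⇒ NO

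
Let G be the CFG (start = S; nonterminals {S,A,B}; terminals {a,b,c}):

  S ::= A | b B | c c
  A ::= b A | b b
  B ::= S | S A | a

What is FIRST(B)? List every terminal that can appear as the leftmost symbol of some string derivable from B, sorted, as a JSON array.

Compute FIRST by fixpoint:
iter 1:
  A via A→b A: +{b}
  B via B→a: +{a}
  S via S→A: +{b}
  S via S→c c: +{c}
  FIRST[S]={b,c}  FIRST[A]={b}  FIRST[B]={a}
iter 2:
  B via B→S: +{b,c}
  FIRST[S]={b,c}  FIRST[A]={b}  FIRST[B]={a,b,c}
iter 3: (stable)
  FIRST[S]={b,c}  FIRST[A]={b}  FIRST[B]={a,b,c}

FIRST(B) = ["a", "b", "c"]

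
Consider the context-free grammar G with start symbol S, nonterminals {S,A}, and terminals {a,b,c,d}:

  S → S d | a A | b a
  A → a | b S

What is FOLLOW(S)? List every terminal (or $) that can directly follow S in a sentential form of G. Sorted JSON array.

FIRST sets, iterate to fixpoint:
[1]
  A via A→a: +{a}
  A via A→b S: +{b}
  S via S→a A: +{a}
  S via S→b a: +{b}
  S: {a,b}  A: {a,b}
[2] (stable)
  S: {a,b}  A: {a,b}

Compute FOLLOW by fixpoint:
FOLLOW(S) := {$}
pass 1:
  S→S d: FOLLOW(S) ⊇ FIRST(d) = {d}; new: +{d}
  S→a A: FOLLOW(A) ⊇ FOLLOW(S) ⊇ {$,d}; new: +{$,d}
  FOLLOW[S]={$,d}  FOLLOW[A]={$,d}
pass 2: (stable)
  FOLLOW[S]={$,d}  FOLLOW[A]={$,d}

FOLLOW(S) = ["$", "d"]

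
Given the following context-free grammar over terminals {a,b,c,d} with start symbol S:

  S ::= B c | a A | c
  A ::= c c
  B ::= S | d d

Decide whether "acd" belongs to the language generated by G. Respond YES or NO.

CNF form of G:
  S -> B T0 | T1 A | c
  A -> T0 T0
  B -> B T0 | T1 A | T2 T2 | c
  T0 -> c
  T1 -> a
  T2 -> d

CYK table (by increasing span):
  T[0,0] 'a' = {T1}  orig:{}
  T[1,1] 'c' = {B,S,T0}  orig:{B,S}
  T[2,2] 'd' = {T2}  orig:{}
  T[0,1] 'ac' = ∅
  T[1,2] 'cd' = ∅
  T[0,2] 'acd' = ∅

S ∉ T[0,2] ⇒ NO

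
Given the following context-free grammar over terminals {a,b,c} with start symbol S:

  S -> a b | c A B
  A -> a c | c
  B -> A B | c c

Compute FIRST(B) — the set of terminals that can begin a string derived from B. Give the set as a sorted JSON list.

FIRST sets, iterate to fixpoint:
iter 1:
  A via A→a c: +{a}
  A via A→c: +{c}
  B via B→A B: +{a,c}
  S via S→a b: +{a}
  S via S→c A B: +{c}
  S: {a,c}  A: {a,c}  B: {a,c}
iter 2: (no change)
  S: {a,c}  A: {a,c}  B: {a,c}

FIRST(B) = ["a", "c"]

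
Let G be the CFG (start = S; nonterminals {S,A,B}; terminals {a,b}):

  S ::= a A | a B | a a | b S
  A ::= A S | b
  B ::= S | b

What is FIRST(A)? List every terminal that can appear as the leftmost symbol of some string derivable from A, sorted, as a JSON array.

FIRST iteration:
pass 1:
  A via A→b: +{b}
  B via B→b: +{b}
  S via S→a A: +{a}
  S via S→b S: +{b}
  FIRST(S)={a,b}  FIRST(A)={b}  FIRST(B)={b}
pass 2:
  B via B→S: +{a}
  FIRST(S)={a,b}  FIRST(A)={b}  FIRST(B)={a,b}
pass 3: — fixpoint
  FIRST(S)={a,b}  FIRST(A)={b}  FIRST(B)={a,b}

FIRST(A) = ["b"]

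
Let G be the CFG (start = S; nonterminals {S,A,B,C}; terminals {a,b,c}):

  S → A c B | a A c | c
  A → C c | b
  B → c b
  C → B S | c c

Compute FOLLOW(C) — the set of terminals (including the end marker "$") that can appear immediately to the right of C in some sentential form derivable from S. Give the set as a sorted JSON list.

FIRST sets, iterate to fixpoint:
pass 1:
  A via A→b: +{b}
  B via B→c b: +{c}
  C via C→B S: +{c}
  S via S→A c B: +{b}
  S via S→a A c: +{a}
  S via S→c: +{c}
  S: {a,b,c}  A: {b}  B: {c}  C: {c}
pass 2:
  A via A→C c: +{c}
  S: {a,b,c}  A: {b,c}  B: {c}  C: {c}
pass 3: — fixpoint
  S: {a,b,c}  A: {b,c}  B: {c}  C: {c}

FOLLOW sets:
seed FOLLOW(S) with $
pass 1:
  A→C c: FOLLOW(C) ⊇ FIRST(c) = {c}; new: +{c}
  C→B S: FOLLOW(B) ⊇ FIRST(S) = {a,b,c}; new: +{a,b,c}
  C→B S: FOLLOW(S) ⊇ FOLLOW(C) ⊇ {c}; new: +{c}
  S→A c B: FOLLOW(A) ⊇ FIRST(c) = {c}; new: +{c}
  S→A c B: FOLLOW(B) ⊇ FOLLOW(S) ⊇ {$,c}; new: +{$}
  FOLLOW(S)={$,c}  FOLLOW(A)={c}  FOLLOW(B)={$,a,b,c}  FOLLOW(C)={c}
pass 2: (no change)
  FOLLOW(S)={$,c}  FOLLOW(A)={c}  FOLLOW(B)={$,a,b,c}  FOLLOW(C)={c}

FOLLOW(C) = ["c"]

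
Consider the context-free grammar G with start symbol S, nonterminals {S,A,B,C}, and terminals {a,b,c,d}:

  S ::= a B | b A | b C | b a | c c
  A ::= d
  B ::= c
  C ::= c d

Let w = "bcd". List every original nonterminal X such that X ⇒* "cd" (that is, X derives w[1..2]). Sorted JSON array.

CNF form of G:
  S -> T0 T0 | T2 B | T3 A | T3 C | T3 T2
  A -> d
  B -> c
  C -> T0 T1
  T0 -> c
  T1 -> d
  T2 -> a
  T3 -> b

CYK fill (cells [i..j] with 1 ≤ i ≤ j ≤ 2 only):
  [1..1]={B,T0}  "c"  orig:{B}
  [2..2]={A,T1}  "d"  orig:{A}
  [1..2]={C}  "cd"

Original NTs in T[1,2] deriving "cd": ["C"]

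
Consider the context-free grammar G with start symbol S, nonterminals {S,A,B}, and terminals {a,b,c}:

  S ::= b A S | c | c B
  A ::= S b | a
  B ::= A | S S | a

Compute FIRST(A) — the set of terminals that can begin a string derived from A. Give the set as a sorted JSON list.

FIRST sets, iterate to fixpoint:
pass 1:
  A via A→a: +{a}
  B via B→A: +{a}
  S via S→b A S: +{b}
  S via S→c: +{c}
  S: {b,c}  A: {a}  B: {a}
pass 2:
  A via A→S b: +{b,c}
  B via B→A: +{b,c}
  S: {b,c}  A: {a,b,c}  B: {a,b,c}
pass 3: done
  S: {b,c}  A: {a,b,c}  B: {a,b,c}

FIRST(A) = ["a", "b", "c"]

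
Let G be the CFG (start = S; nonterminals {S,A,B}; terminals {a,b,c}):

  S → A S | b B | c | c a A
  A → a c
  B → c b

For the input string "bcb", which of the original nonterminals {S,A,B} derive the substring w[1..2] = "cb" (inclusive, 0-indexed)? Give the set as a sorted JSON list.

CNF form of G:
  S -> A S | T1 X3 | T2 B | c
  A -> T0 T1
  B -> T1 T2
  T0 -> a
  T1 -> c
  T2 -> b
  X3 -> T0 A

Fill CYK table bottom-up (cells [i..j] with 1 ≤ i ≤ j ≤ 2 only):
  cell(1,1) c: {S,T1}  orig:{S}
  cell(2,2) b: {T2}  orig:{}
  cell(1,2) cb: {B}

Original NTs in T[1,2] deriving "cb": ["B"]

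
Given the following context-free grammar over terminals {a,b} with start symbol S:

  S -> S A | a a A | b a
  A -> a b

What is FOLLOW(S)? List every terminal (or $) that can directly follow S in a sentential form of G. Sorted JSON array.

FIRST sets, iterate to fixpoint:
pass 1:
  A via A→a b: +{a}
  S via S→a a A: +{a}
  S via S→b a: +{b}
  FIRST[S]={a,b}  FIRST[A]={a}
pass 2: done
  FIRST[S]={a,b}  FIRST[A]={a}

FOLLOW sets:
FOLLOW(S) := {$}
iter 1:
  S→S A: FOLLOW(S) ⊇ FIRST(A) = {a}; new: +{a}
  S→S A: FOLLOW(A) ⊇ FOLLOW(S) ⊇ {$,a}; new: +{$,a}
  FOLLOW(S)={$,a}  FOLLOW(A)={$,a}
iter 2: — fixpoint
  FOLLOW(S)={$,a}  FOLLOW(A)={$,a}

FOLLOW(S) = ["$", "a"]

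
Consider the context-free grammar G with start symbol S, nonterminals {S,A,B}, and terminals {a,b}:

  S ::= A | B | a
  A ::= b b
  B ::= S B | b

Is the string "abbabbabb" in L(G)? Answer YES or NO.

CNF form of G:
  S -> S B | T0 T0 | a | b
  A -> T0 T0
  B -> S B | b
  T0 -> b

Fill CYK table bottom-up:
  [0..0]={S}  "a"
  [1..1]={B,S,T0}  "b"  orig:{B,S}
  [2..2]={B,S,T0}  "b"  orig:{B,S}
  [3..3]={S}  "a"
  [4..4]={B,S,T0}  "b"  orig:{B,S}
  [5..5]={B,S,T0}  "b"  orig:{B,S}
  [6..6]={S}  "a"
  [7..7]={B,S,T0}  "b"  orig:{B,S}
  [8..8]={B,S,T0}  "b"  orig:{B,S}
  [0..1]={B,S}  "ab"
  [1..2]={A,B,S}  "bb"
  [2..3]=∅  "ba"
  [3..4]={B,S}  "ab"
  [4..5]={A,B,S}  "bb"
  [5..6]=∅  "ba"
  [6..7]={B,S}  "ab"
  [7..8]={A,B,S}  "bb"
  [0..2]={B,S}  "abb"
  [1..3]=∅  "bba"
  [2..4]={B,S}  "bab"
  [3..5]={B,S}  "abb"
  [4..6]=∅  "bba"
  [5..7]={B,S}  "bab"
  [6..8]={B,S}  "abb"
  [0..3]=∅  "abba"
  [1..4]={B,S}  "bbab"
  [2..5]={B,S}  "babb"
  [3..6]=∅  "abba"
  [4..7]={B,S}  "bbab"
  [5..8]={B,S}  "babb"
  [0..4]={B,S}  "abbab"
  [1..5]={B,S}  "bbabb"
  [2..6]=∅  "babba"
  [3..7]={B,S}  "abbab"
  [4..8]={B,S}  "bbabb"
  [0..5]={B,S}  "abbabb"
  [1..6]=∅  "bbabba"
  [2..7]={B,S}  "babbab"
  [3..8]={B,S}  "abbabb"
  [0..6]=∅  "abbabba"
  [1..7]={B,S}  "bbabbab"
  [2..8]={B,S}  "babbabb"
  [0..7]={B,S}  "abbabbab"
  [1..8]={B,S}  "bbabbabb"
  [0..8]={B,S}  "abbabbabb"

S ∈ T[0,8] ⇒ YES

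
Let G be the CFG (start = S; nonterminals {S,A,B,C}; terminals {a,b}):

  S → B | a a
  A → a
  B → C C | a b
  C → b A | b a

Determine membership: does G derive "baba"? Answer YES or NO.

CNF form of G:
  S -> C C | T0 T0 | T0 T1
  A -> a
  B -> C C | T0 T1
  C -> T1 A | T1 T0
  T0 -> a
  T1 -> b

CYK fill:
  T[0,0] 'b' = {T1}  orig:{}
  T[1,1] 'a' = {A,T0}  orig:{A}
  T[2,2] 'b' = {T1}  orig:{}
  T[3,3] 'a' = {A,T0}  orig:{A}
  T[0,1] 'ba' = {C}
  T[1,2] 'ab' = {B,S}
  T[2,3] 'ba' = {C}
  T[0,2] 'bab' = ∅
  T[1,3] 'aba' = ∅
  T[0,3] 'baba' = {B,S}

S ∈ T[0,3] ⇒ YES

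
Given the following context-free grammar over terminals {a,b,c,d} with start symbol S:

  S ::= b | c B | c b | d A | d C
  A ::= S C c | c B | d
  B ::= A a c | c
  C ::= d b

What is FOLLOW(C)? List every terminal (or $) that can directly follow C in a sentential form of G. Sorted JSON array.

Compute FIRST by fixpoint:
pass 1:
  A via A→c B: +{c}
  A via A→d: +{d}
  B via B→A a c: +{c,d}
  C via C→d b: +{d}
  S via S→b: +{b}
  S via S→c B: +{c}
  S via S→d A: +{d}
  S: {b,c,d}  A: {c,d}  B: {c,d}  C: {d}
pass 2:
  A via A→S C c: +{b}
  B via B→A a c: +{b}
  S: {b,c,d}  A: {b,c,d}  B: {b,c,d}  C: {d}
pass 3: (no change)
  S: {b,c,d}  A: {b,c,d}  B: {b,c,d}  C: {d}

FOLLOW sets:
FOLLOW(S) := {$}
[1]
  A→S C c: FOLLOW(S) ⊇ FIRST(C) = {d}; new: +{d}
  A→S C c: FOLLOW(C) ⊇ FIRST(c) = {c}; new: +{c}
  B→A a c: FOLLOW(A) ⊇ FIRST(a) = {a}; new: +{a}
  S→c B: FOLLOW(B) ⊇ FOLLOW(S) ⊇ {$,d}; new: +{$,d}
  S→d A: FOLLOW(A) ⊇ FOLLOW(S) ⊇ {$,d}; new: +{$,d}
  S→d C: FOLLOW(C) ⊇ FOLLOW(S) ⊇ {$,d}; new: +{$,d}
  S: {$,d}  A: {$,a,d}  B: {$,d}  C: {$,c,d}
[2]
  A→c B: FOLLOW(B) ⊇ FOLLOW(A) ⊇ {$,a,d}; new: +{a}
  S: {$,d}  A: {$,a,d}  B: {$,a,d}  C: {$,c,d}
[3] (no change)
  S: {$,d}  A: {$,a,d}  B: {$,a,d}  C: {$,c,d}

FOLLOW(C) = ["$", "c", "d"]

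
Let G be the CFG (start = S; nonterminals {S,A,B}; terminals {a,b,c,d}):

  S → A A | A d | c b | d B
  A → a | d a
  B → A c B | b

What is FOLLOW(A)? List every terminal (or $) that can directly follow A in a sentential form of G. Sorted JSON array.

FIRST sets, iterate to fixpoint:
round 1:
  A via A→a: +{a}
  A via A→d a: +{d}
  B via B→A c B: +{a,d}
  B via B→b: +{b}
  S via S→A A: +{a,d}
  S via S→c b: +{c}
  FIRST(S)={a,c,d}  FIRST(A)={a,d}  FIRST(B)={a,b,d}
round 2: (no change)
  FIRST(S)={a,c,d}  FIRST(A)={a,d}  FIRST(B)={a,b,d}

FOLLOW iteration:
initialize: $ ∈ FOLLOW(S)
iter 1:
  B→A c B: FOLLOW(A) ⊇ FIRST(c) = {c}; new: +{c}
  S→A A: FOLLOW(A) ⊇ FIRST(A) = {a,d}; new: +{a,d}
  S→A A: FOLLOW(A) ⊇ FOLLOW(S) ⊇ {$}; new: +{$}
  S→d B: FOLLOW(B) ⊇ FOLLOW(S) ⊇ {$}; new: +{$}
  FOLLOW[S]={$}  FOLLOW[A]={$,a,c,d}  FOLLOW[B]={$}
iter 2: (no change)
  FOLLOW[S]={$}  FOLLOW[A]={$,a,c,d}  FOLLOW[B]={$}

FOLLOW(A) = ["$", "a", "c", "d"]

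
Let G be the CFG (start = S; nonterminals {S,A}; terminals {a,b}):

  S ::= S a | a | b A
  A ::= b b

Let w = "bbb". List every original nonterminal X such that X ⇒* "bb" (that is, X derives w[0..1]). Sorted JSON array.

CNF form of G:
  S -> S T1 | T0 A | a
  A -> T0 T0
  T0 -> b
  T1 -> a

CYK fill — only the sub-triangle for w[0..1]:
  [0..0]={T0}  "b"  orig:{}
  [1..1]={T0}  "b"  orig:{}
  [0..1]={A}  "bb"

Original NTs in T[0,1] deriving "bb": ["A"]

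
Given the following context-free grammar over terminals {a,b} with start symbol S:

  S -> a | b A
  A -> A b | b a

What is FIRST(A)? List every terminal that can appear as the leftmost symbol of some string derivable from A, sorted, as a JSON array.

FIRST sets, iterate to fixpoint:
round 1:
  A via A→b a: +{b}
  S via S→a: +{a}
  S via S→b A: +{b}
  FIRST[S]={a,b}  FIRST[A]={b}
round 2: (stable)
  FIRST[S]={a,b}  FIRST[A]={b}

FIRST(A) = ["b"]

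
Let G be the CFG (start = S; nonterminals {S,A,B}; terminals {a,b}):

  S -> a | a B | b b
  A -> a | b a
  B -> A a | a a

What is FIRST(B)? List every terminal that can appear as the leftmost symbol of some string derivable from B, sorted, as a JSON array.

Compute FIRST by fixpoint:
iter 1:
  A via A→a: +{a}
  A via A→b a: +{b}
  B via B→A a: +{a,b}
  S via S→a: +{a}
  S via S→b b: +{b}
  FIRST(S)={a,b}  FIRST(A)={a,b}  FIRST(B)={a,b}
iter 2: (no change)
  FIRST(S)={a,b}  FIRST(A)={a,b}  FIRST(B)={a,b}

FIRST(B) = ["a", "b"]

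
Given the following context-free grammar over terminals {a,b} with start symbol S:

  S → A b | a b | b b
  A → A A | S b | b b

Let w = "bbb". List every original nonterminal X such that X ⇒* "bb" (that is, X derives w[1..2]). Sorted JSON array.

Convert to CNF:
  S -> A T0 | T0 T0 | T1 T0
  A -> A A | S T0 | T0 T0
  T0 -> b
  T1 -> a

CYK table (by increasing span) — only the sub-triangle for w[1..2]:
  [1..1]={T0}  "b"  orig:{}
  [2..2]={T0}  "b"  orig:{}
  [1..2]={A,S}  "bb"

Original NTs in T[1,2] deriving "bb": ["A", "S"]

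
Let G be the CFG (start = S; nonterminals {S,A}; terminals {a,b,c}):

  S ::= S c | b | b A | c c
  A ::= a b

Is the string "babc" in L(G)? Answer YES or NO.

CNF form of G:
  S -> S T2 | T1 A | T2 T2 | b
  A -> T0 T1
  T0 -> a
  T1 -> b
  T2 -> c

CYK table (by increasing span):
  cell(0,0) b: {S,T1}  orig:{S}
  cell(1,1) a: {T0}  orig:{}
  cell(2,2) b: {S,T1}  orig:{S}
  cell(3,3) c: {T2}  orig:{}
  cell(0,1) ba: ∅
  cell(1,2) ab: {A}
  cell(2,3) bc: {S}
  cell(0,2) bab: {S}
  cell(1,3) abc: ∅
  cell(0,3) babc: {S}

S ∈ T[0,3] ⇒ YES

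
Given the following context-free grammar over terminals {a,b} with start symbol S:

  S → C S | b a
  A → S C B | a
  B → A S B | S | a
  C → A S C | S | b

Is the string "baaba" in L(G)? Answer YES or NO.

Convert to CNF:
  S -> C S | T0 T1
  A -> S X2 | a
  B -> A X3 | C S | T0 T1 | a
  C -> A X4 | C S | T0 T1 | b
  T0 -> b
  T1 -> a
  X2 -> C B
  X3 -> S B
  X4 -> S C

Fill CYK table bottom-up:
  [0..0]={C,T0}  "b"  orig:{C}
  [1..1]={A,B,T1}  "a"  orig:{A,B}
  [2..2]={A,B,T1}  "a"  orig:{A,B}
  [3..3]={C,T0}  "b"  orig:{C}
  [4..4]={A,B,T1}  "a"  orig:{A,B}
  [0..1]={B,C,S,X2}  "ba"  orig:{B,C,S}
  [1..2]=∅  "aa"
  [2..3]=∅  "ab"
  [3..4]={B,C,S,X2}  "ba"  orig:{B,C,S}
  [0..2]={X2,X3}  "baa"  orig:{}
  [1..3]=∅  "aab"
  [2..4]=∅  "aba"
  [0..3]=∅  "baab"
  [1..4]=∅  "aaba"
  [0..4]=∅  "baaba"

S ∉ T[0,4] ⇒ NO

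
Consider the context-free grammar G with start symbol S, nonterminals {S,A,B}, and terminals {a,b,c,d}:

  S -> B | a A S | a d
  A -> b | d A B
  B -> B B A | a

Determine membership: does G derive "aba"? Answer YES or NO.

CNF form of G:
  S -> B X4 | T1 T0 | T1 X5 | a
  A -> T0 X2 | b
  B -> B X3 | a
  T0 -> d
  T1 -> a
  X2 -> A B
  X3 -> B A
  X4 -> B A
  X5 -> A S

CYK fill:
  cell(0,0) a: {B,S,T1}  orig:{B,S}
  cell(1,1) b: {A}
  cell(2,2) a: {B,S,T1}  orig:{B,S}
  cell(0,1) ab: {X3,X4}  orig:{}
  cell(1,2) ba: {X2,X5}  orig:{}
  cell(0,2) aba: {S}

S ∈ T[0,2] ⇒ YES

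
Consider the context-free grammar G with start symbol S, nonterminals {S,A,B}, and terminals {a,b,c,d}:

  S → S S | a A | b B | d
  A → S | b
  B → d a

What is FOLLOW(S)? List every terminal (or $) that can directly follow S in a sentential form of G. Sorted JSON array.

Compute FIRST by fixpoint:
iter 1:
  A via A→b: +{b}
  B via B→d a: +{d}
  S via S→a A: +{a}
  S via S→b B: +{b}
  S via S→d: +{d}
  FIRST(S)={a,b,d}  FIRST(A)={b}  FIRST(B)={d}
iter 2:
  A via A→S: +{a,d}
  FIRST(S)={a,b,d}  FIRST(A)={a,b,d}  FIRST(B)={d}
iter 3: — fixpoint
  FIRST(S)={a,b,d}  FIRST(A)={a,b,d}  FIRST(B)={d}

Compute FOLLOW by fixpoint:
initialize: $ ∈ FOLLOW(S)
iter 1:
  S→S S: FOLLOW(S) ⊇ FIRST(S) = {a,b,d}; new: +{a,b,d}
  S→a A: FOLLOW(A) ⊇ FOLLOW(S) ⊇ {$,a,b,d}; new: +{$,a,b,d}
  S→b B: FOLLOW(B) ⊇ FOLLOW(S) ⊇ {$,a,b,d}; new: +{$,a,b,d}
  FOLLOW[S]={$,a,b,d}  FOLLOW[A]={$,a,b,d}  FOLLOW[B]={$,a,b,d}
iter 2: (no change)
  FOLLOW[S]={$,a,b,d}  FOLLOW[A]={$,a,b,d}  FOLLOW[B]={$,a,b,d}

FOLLOW(S) = ["$", "a", "b", "d"]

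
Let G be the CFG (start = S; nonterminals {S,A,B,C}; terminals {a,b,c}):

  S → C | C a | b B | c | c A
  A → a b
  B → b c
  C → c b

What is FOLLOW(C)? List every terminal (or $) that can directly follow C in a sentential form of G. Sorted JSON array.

FIRST sets, iterate to fixpoint:
[1]
  A via A→a b: +{a}
  B via B→b c: +{b}
  C via C→c b: +{c}
  S via S→C: +{c}
  S via S→b B: +{b}
  FIRST[S]={b,c}  FIRST[A]={a}  FIRST[B]={b}  FIRST[C]={c}
[2] (no change)
  FIRST[S]={b,c}  FIRST[A]={a}  FIRST[B]={b}  FIRST[C]={c}

FOLLOW sets:
initialize: $ ∈ FOLLOW(S)
pass 1:
  S→C: FOLLOW(C) ⊇ FOLLOW(S) ⊇ {$}; new: +{$}
  S→C a: FOLLOW(C) ⊇ FIRST(a) = {a}; new: +{a}
  S→b B: FOLLOW(B) ⊇ FOLLOW(S) ⊇ {$}; new: +{$}
  S→c A: FOLLOW(A) ⊇ FOLLOW(S) ⊇ {$}; new: +{$}
  FOLLOW[S]={$}  FOLLOW[A]={$}  FOLLOW[B]={$}  FOLLOW[C]={$,a}
pass 2: done
  FOLLOW[S]={$}  FOLLOW[A]={$}  FOLLOW[B]={$}  FOLLOW[C]={$,a}

FOLLOW(C) = ["$", "a"]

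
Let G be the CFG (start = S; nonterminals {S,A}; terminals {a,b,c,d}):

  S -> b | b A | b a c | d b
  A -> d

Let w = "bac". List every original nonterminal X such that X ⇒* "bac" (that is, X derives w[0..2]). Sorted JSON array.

CNF form of G:
  S -> T0 A | T0 X4 | T3 T0 | b
  A -> d
  T0 -> b
  T1 -> a
  T2 -> c
  T3 -> d
  X4 -> T1 T2

CYK fill, restricted to cells inside w[0..2]:
  T[0,0] 'b' = {S,T0}  orig:{S}
  T[1,1] 'a' = {T1}  orig:{}
  T[2,2] 'c' = {T2}  orig:{}
  T[0,1] 'ba' = ∅
  T[1,2] 'ac' = {X4}  orig:{}
  T[0,2] 'bac' = {S}

Original NTs in T[0,2] deriving "bac": ["S"]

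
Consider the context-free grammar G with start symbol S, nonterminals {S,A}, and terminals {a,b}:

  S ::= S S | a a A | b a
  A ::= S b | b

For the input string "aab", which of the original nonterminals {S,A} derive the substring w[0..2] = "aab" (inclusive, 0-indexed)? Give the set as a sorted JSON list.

CNF form of G:
  S -> S S | T0 T1 | T1 X2
  A -> S T0 | b
  T0 -> b
  T1 -> a
  X2 -> T1 A

CYK table (by increasing span) — only the sub-triangle for w[0..2]:
  cell(0,0) a: {T1}  orig:{}
  cell(1,1) a: {T1}  orig:{}
  cell(2,2) b: {A,T0}  orig:{A}
  cell(0,1) aa: ∅
  cell(1,2) ab: {X2}  orig:{}
  cell(0,2) aab: {S}

Original NTs in T[0,2] deriving "aab": ["S"]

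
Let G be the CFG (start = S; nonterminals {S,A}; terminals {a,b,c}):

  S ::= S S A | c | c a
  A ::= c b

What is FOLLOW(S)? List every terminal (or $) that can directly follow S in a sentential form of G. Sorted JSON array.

FIRST iteration:
pass 1:
  A via A→c b: +{c}
  S via S→c: +{c}
  S: {c}  A: {c}
pass 2: (no change)
  S: {c}  A: {c}

Compute FOLLOW by fixpoint:
FOLLOW(S) := {$}
[1]
  S→S S A: FOLLOW(S) ⊇ FIRST(S) = {c}; new: +{c}
  S→S S A: FOLLOW(A) ⊇ FOLLOW(S) ⊇ {$,c}; new: +{$,c}
  FOLLOW[S]={$,c}  FOLLOW[A]={$,c}
[2] done
  FOLLOW[S]={$,c}  FOLLOW[A]={$,c}

FOLLOW(S) = ["$", "c"]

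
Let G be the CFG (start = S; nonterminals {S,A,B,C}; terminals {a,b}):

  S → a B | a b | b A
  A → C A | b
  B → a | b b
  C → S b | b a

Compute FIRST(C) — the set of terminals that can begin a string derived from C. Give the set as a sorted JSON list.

FIRST sets, iterate to fixpoint:
pass 1:
  A via A→b: +{b}
  B via B→a: +{a}
  B via B→b b: +{b}
  C via C→b a: +{b}
  S via S→a B: +{a}
  S via S→b A: +{b}
  FIRST(S)={a,b}  FIRST(A)={b}  FIRST(B)={a,b}  FIRST(C)={b}
pass 2:
  C via C→S b: +{a}
  FIRST(S)={a,b}  FIRST(A)={b}  FIRST(B)={a,b}  FIRST(C)={a,b}
pass 3:
  A via A→C A: +{a}
  FIRST(S)={a,b}  FIRST(A)={a,b}  FIRST(B)={a,b}  FIRST(C)={a,b}
pass 4: — fixpoint
  FIRST(S)={a,b}  FIRST(A)={a,b}  FIRST(B)={a,b}  FIRST(C)={a,b}

FIRST(C) = ["a", "b"]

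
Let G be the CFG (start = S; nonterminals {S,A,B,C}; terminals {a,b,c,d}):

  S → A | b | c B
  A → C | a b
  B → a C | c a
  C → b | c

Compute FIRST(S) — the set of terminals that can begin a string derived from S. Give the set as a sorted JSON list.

FIRST iteration:
iter 1:
  A via A→a b: +{a}
  B via B→a C: +{a}
  B via B→c a: +{c}
  C via C→b: +{b}
  C via C→c: +{c}
  S via S→A: +{a}
  S via S→b: +{b}
  S via S→c B: +{c}
  FIRST(S)={a,b,c}  FIRST(A)={a}  FIRST(B)={a,c}  FIRST(C)={b,c}
iter 2:
  A via A→C: +{b,c}
  FIRST(S)={a,b,c}  FIRST(A)={a,b,c}  FIRST(B)={a,c}  FIRST(C)={b,c}
iter 3: done
  FIRST(S)={a,b,c}  FIRST(A)={a,b,c}  FIRST(B)={a,c}  FIRST(C)={b,c}

FIRST(S) = ["a", "b", "c"]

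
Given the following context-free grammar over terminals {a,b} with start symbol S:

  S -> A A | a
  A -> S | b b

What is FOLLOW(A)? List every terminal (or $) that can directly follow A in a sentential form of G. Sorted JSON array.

FIRST sets, iterate to fixpoint:
iter 1:
  A via A→b b: +{b}
  S via S→A A: +{b}
  S via S→a: +{a}
  FIRST(S)={a,b}  FIRST(A)={b}
iter 2:
  A via A→S: +{a}
  FIRST(S)={a,b}  FIRST(A)={a,b}
iter 3: — fixpoint
  FIRST(S)={a,b}  FIRST(A)={a,b}

FOLLOW sets:
FOLLOW(S) := {$}
[1]
  S→A A: FOLLOW(A) ⊇ FIRST(A) = {a,b}; new: +{a,b}
  S→A A: FOLLOW(A) ⊇ FOLLOW(S) ⊇ {$}; new: +{$}
  FOLLOW(S)={$}  FOLLOW(A)={$,a,b}
[2]
  A→S: FOLLOW(S) ⊇ FOLLOW(A) ⊇ {$,a,b}; new: +{a,b}
  FOLLOW(S)={$,a,b}  FOLLOW(A)={$,a,b}
[3] done
  FOLLOW(S)={$,a,b}  FOLLOW(A)={$,a,b}

FOLLOW(A) = ["$", "a", "b"]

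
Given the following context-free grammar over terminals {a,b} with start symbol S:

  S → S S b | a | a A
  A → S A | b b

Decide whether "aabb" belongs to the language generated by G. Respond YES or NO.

CNF form of G:
  S -> S X2 | T1 A | a
  A -> S A | T0 T0
  T0 -> b
  T1 -> a
  X2 -> S T0

CYK fill:
  T[0,0] 'a' = {S,T1}  orig:{S}
  T[1,1] 'a' = {S,T1}  orig:{S}
  T[2,2] 'b' = {T0}  orig:{}
  T[3,3] 'b' = {T0}  orig:{}
  T[0,1] 'aa' = ∅
  T[1,2] 'ab' = {X2}  orig:{}
  T[2,3] 'bb' = {A}
  T[0,2] 'aab' = {S}
  T[1,3] 'abb' = {A,S}
  T[0,3] 'aabb' = {A,S,X2}  orig:{A,S}

S ∈ T[0,3] ⇒ YES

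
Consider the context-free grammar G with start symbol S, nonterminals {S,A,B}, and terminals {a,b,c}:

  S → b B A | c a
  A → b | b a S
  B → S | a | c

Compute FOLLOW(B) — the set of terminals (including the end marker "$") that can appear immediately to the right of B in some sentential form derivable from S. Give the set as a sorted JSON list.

FIRST iteration:
[1]
  A via A→b: +{b}
  B via B→a: +{a}
  B via B→c: +{c}
  S via S→b B A: +{b}
  S via S→c a: +{c}
  FIRST[S]={b,c}  FIRST[A]={b}  FIRST[B]={a,c}
[2]
  B via B→S: +{b}
  FIRST[S]={b,c}  FIRST[A]={b}  FIRST[B]={a,b,c}
[3] — fixpoint
  FIRST[S]={b,c}  FIRST[A]={b}  FIRST[B]={a,b,c}

FOLLOW iteration:
FOLLOW(S) := {$}
iter 1:
  S→b B A: FOLLOW(B) ⊇ FIRST(A) = {b}; new: +{b}
  S→b B A: FOLLOW(A) ⊇ FOLLOW(S) ⊇ {$}; new: +{$}
  FOLLOW[S]={$}  FOLLOW[A]={$}  FOLLOW[B]={b}
iter 2:
  B→S: FOLLOW(S) ⊇ FOLLOW(B) ⊇ {b}; new: +{b}
  S→b B A: FOLLOW(A) ⊇ FOLLOW(S) ⊇ {$,b}; new: +{b}
  FOLLOW[S]={$,b}  FOLLOW[A]={$,b}  FOLLOW[B]={b}
iter 3: (no change)
  FOLLOW[S]={$,b}  FOLLOW[A]={$,b}  FOLLOW[B]={b}

FOLLOW(B) = ["b"]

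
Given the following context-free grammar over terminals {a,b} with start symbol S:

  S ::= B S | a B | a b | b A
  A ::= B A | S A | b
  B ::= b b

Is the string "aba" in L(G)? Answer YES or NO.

CNF form of G:
  S -> B S | T0 A | T1 B | T1 T0
  A -> B A | S A | b
  B -> T0 T0
  T0 -> b
  T1 -> a

CYK table (by increasing span):
  cell(0,0) a: {T1}  orig:{}
  cell(1,1) b: {A,T0}  orig:{A}
  cell(2,2) a: {T1}  orig:{}
  cell(0,1) ab: {S}
  cell(1,2) ba: ∅
  cell(0,2) aba: ∅

S ∉ T[0,2] ⇒ NO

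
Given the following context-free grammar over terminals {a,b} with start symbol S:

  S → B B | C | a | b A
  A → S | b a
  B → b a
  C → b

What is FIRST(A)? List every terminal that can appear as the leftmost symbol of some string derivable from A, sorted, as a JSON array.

FIRST sets, iterate to fixpoint:
pass 1:
  A via A→b a: +{b}
  B via B→b a: +{b}
  C via C→b: +{b}
  S via S→B B: +{b}
  S via S→a: +{a}
  S: {a,b}  A: {b}  B: {b}  C: {b}
pass 2:
  A via A→S: +{a}
  S: {a,b}  A: {a,b}  B: {b}  C: {b}
pass 3: (no change)
  S: {a,b}  A: {a,b}  B: {b}  C: {b}

FIRST(A) = ["a", "b"]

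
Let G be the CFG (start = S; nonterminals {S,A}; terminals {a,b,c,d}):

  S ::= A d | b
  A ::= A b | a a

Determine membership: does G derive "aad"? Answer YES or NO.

Convert to CNF:
  S -> A T2 | b
  A -> A T0 | T1 T1
  T0 -> b
  T1 -> a
  T2 -> d

CYK fill:
  T[0,0] 'a' = {T1}  orig:{}
  T[1,1] 'a' = {T1}  orig:{}
  T[2,2] 'd' = {T2}  orig:{}
  T[0,1] 'aa' = {A}
  T[1,2] 'ad' = ∅
  T[0,2] 'aad' = {S}

S ∈ T[0,2] ⇒ YES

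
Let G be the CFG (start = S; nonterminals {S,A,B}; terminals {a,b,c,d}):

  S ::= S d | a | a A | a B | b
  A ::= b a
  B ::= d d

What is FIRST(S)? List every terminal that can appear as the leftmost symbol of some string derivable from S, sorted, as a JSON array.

FIRST iteration:
[1]
  A via A→b a: +{b}
  B via B→d d: +{d}
  S via S→a: +{a}
  S via S→b: +{b}
  S: {a,b}  A: {b}  B: {d}
[2] (stable)
  S: {a,b}  A: {b}  B: {d}

FIRST(S) = ["a", "b"]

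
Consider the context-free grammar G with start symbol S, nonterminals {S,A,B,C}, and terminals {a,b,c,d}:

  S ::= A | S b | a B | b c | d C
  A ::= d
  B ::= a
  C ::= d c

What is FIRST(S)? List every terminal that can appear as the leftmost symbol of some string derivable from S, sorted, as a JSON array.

FIRST iteration:
pass 1:
  A via A→d: +{d}
  B via B→a: +{a}
  C via C→d c: +{d}
  S via S→A: +{d}
  S via S→a B: +{a}
  S via S→b c: +{b}
  S: {a,b,d}  A: {d}  B: {a}  C: {d}
pass 2: — fixpoint
  S: {a,b,d}  A: {d}  B: {a}  C: {d}

FIRST(S) = ["a", "b", "d"]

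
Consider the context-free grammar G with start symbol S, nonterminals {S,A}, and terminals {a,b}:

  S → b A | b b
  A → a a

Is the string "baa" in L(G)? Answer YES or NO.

Convert to CNF:
  S -> T1 A | T1 T1
  A -> T0 T0
  T0 -> a
  T1 -> b

CYK fill:
  T[0,0] 'b' = {T1}  orig:{}
  T[1,1] 'a' = {T0}  orig:{}
  T[2,2] 'a' = {T0}  orig:{}
  T[0,1] 'ba' = ∅
  T[1,2] 'aa' = {A}
  T[0,2] 'baa' = {S}

S ∈ T[0,2] ⇒ YES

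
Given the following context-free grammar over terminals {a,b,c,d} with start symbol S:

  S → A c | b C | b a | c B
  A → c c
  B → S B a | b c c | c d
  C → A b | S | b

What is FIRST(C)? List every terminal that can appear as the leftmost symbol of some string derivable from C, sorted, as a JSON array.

FIRST iteration:
pass 1:
  A via A→c c: +{c}
  B via B→b c c: +{b}
  B via B→c d: +{c}
  C via C→A b: +{c}
  C via C→b: +{b}
  S via S→A c: +{c}
  S via S→b C: +{b}
  FIRST(S)={b,c}  FIRST(A)={c}  FIRST(B)={b,c}  FIRST(C)={b,c}
pass 2: — fixpoint
  FIRST(S)={b,c}  FIRST(A)={c}  FIRST(B)={b,c}  FIRST(C)={b,c}

FIRST(C) = ["b", "c"]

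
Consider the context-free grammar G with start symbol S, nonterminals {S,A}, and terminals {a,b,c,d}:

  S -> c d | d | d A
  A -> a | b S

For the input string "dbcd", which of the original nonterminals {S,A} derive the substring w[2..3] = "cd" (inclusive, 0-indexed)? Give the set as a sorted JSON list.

Convert to CNF:
  S -> T1 T2 | T2 A | d
  A -> T0 S | a
  T0 -> b
  T1 -> c
  T2 -> d

Fill CYK table bottom-up (cells [i..j] with 2 ≤ i ≤ j ≤ 3 only):
  cell(2,2) c: {T1}  orig:{}
  cell(3,3) d: {S,T2}  orig:{S}
  cell(2,3) cd: {S}

Original NTs in T[2,3] deriving "cd": ["S"]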